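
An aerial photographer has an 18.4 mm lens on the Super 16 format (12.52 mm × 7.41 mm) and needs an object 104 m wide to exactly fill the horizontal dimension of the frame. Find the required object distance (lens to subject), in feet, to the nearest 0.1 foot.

501.5 ft

W: 104 m = 104000 mm.
Magnification m = w/W = dᵢ/dₒ; combined with 1/f = 1/dₒ + 1/dᵢ this gives dₒ = f·(1 + W/w).
dₒ = 18.4 mm × (1 + 104000/12.52) = 18.4 × 8307.7093 ≈ 152861.850 mm = 152861.850/304.8 ft = 501.515 ft.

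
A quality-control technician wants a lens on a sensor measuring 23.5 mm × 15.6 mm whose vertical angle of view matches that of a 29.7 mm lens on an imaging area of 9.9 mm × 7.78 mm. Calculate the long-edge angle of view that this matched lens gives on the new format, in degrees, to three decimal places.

22.323°

Equal vertical AOV ⇒ f₂ = f₁ · 15.6/7.78 = 29.7 × 2.00514 ≈ 59.5527 mm.
Long-edge AOV on the new format = 2·arctan(23.5 / (2 × 59.5527)) = 2·arctan(0.19730) ≈ 22.3227°.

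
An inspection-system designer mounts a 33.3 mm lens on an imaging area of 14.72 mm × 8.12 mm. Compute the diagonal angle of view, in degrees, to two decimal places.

Sensor diagonal = √(14.72² + 8.12²) = √282.6128 ≈ 16.8111 mm.
Angle of view α = 2·arctan(d/2f) with d = 16.8111 mm and f = 33.3 mm.
d/2f = 0.25242; arctan(0.25242) ≈ 14.1666°, so α ≈ 28.3332°.

28.33°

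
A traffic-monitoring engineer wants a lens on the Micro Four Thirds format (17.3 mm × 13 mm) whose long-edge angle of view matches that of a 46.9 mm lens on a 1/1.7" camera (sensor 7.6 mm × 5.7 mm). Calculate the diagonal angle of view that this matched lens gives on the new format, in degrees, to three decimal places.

11.574°

Equal long-edge AOV ⇒ f₂ = f₁ · 17.3/7.6 = 46.9 × 2.27632 ≈ 106.7592 mm.
Sensor diagonal = √(17.3² + 13²) = √468.2900 ≈ 21.6400 mm.
Diagonal AOV on the new format = 2·arctan(21.6400 / (2 × 106.7592)) = 2·arctan(0.10135) ≈ 11.5743°.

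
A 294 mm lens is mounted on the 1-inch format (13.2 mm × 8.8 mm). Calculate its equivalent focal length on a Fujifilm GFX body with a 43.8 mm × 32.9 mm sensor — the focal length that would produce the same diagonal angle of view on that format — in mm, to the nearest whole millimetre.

1015 mm

Sensor diagonal = √(13.2² + 8.8²) = √251.6800 ≈ 15.8644 mm.
Sensor diagonal = √(43.8² + 32.9²) = √3000.8500 ≈ 54.7800 mm.
Equal angle of view means equal diagonal/f ratio, so f₂ = f₁ · (diagonal₂/diagonal₁) = 294 × 54.7800/15.8644.
f₂ = 294 × 3.45301 ≈ 1015.185 mm.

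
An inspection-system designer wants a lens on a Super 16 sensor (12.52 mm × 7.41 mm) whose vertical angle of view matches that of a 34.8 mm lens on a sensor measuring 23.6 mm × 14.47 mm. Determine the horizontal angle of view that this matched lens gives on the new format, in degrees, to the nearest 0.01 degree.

38.71°

Equal vertical AOV ⇒ f₂ = f₁ · 7.41/14.47 = 34.8 × 0.51209 ≈ 17.8209 mm.
Horizontal AOV on the new format = 2·arctan(12.52 / (2 × 17.8209)) = 2·arctan(0.35127) ≈ 38.7100°.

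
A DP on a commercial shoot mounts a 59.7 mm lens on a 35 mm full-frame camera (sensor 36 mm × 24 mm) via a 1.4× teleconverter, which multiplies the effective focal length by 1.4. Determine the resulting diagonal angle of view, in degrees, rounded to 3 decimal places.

29.023°

Effective focal length f = 59.7 × 1.4 = 83.58 mm.
Sensor diagonal = √(36² + 24²) = √1872.0000 ≈ 43.2666 mm.
α = 2·arctan(43.267 / (2 × 83.58)) = 2·arctan(0.25883) ≈ 29.0232°.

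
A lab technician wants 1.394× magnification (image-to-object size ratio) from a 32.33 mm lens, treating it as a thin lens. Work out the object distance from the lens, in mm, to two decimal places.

55.52 mm

With m = dᵢ/dₒ and 1/f = 1/dₒ + 1/dᵢ, substituting dᵢ = m·dₒ gives 1/f = (1 + 1/m)/dₒ, hence dₒ = f·(1 + 1/m).
dₒ = 32.33 × (1 + 1/1.394) = 32.33 × 1.71736 ≈ 55.522 mm.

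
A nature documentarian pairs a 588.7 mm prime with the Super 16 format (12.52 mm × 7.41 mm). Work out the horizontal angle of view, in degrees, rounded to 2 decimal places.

1.22°

Angle of view α = 2·arctan(w/2f) with w = 12.52 mm and f = 588.7 mm.
w/2f = 0.01063; arctan(0.01063) ≈ 0.6092°, so α ≈ 1.2185°.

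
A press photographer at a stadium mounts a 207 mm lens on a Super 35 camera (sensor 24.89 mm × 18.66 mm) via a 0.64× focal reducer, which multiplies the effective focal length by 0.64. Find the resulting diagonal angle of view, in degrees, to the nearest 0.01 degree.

13.39°

Effective focal length f = 207 × 0.64 = 132.48 mm.
Sensor diagonal = √(24.89² + 18.66²) = √967.7077 ≈ 31.1080 mm.
α = 2·arctan(31.108 / (2 × 132.48)) = 2·arctan(0.11741) ≈ 13.3925°.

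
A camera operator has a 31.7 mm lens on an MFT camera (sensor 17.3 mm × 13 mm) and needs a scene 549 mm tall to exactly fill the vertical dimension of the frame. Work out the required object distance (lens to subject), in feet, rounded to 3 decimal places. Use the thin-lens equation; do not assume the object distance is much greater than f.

Magnification m = h/W = dᵢ/dₒ; combined with 1/f = 1/dₒ + 1/dᵢ this gives dₒ = f·(1 + W/h).
dₒ = 31.7 mm × (1 + 549/13) = 31.7 × 43.2308 ≈ 1370.415 mm = 1370.415/304.8 ft = 4.49611 ft.

4.496 ft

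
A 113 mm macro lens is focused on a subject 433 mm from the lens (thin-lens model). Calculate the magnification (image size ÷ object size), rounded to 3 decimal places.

0.353×

Thin lens: 1/f = 1/dₒ + 1/dᵢ → 1/dᵢ = 1/113 − 1/433 = 0.0065401 mm⁻¹, so dᵢ ≈ 152.9031 mm.
Magnification m = dᵢ/dₒ = 152.9031/433 ≈ 0.35313.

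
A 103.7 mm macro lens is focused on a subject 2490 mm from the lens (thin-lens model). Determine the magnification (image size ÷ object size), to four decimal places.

Thin lens: 1/f = 1/dₒ + 1/dᵢ → 1/dᵢ = 1/103.7 − 1/2490 = 0.0092416 mm⁻¹, so dᵢ ≈ 108.2064 mm.
Magnification m = dᵢ/dₒ = 108.2064/2490 ≈ 0.04346.

0.0435×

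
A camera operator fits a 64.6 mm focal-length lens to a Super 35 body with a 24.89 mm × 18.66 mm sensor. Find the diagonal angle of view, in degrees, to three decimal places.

Sensor diagonal = √(24.89² + 18.66²) = √967.7077 ≈ 31.1080 mm.
Angle of view α = 2·arctan(d/2f) with d = 31.1080 mm and f = 64.6 mm.
d/2f = 0.24077; arctan(0.24077) ≈ 13.5377°, so α ≈ 27.0753°.

27.075°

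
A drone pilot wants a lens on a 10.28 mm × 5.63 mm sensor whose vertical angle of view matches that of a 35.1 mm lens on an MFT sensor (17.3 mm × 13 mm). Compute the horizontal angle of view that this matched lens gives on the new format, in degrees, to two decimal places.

Equal vertical AOV ⇒ f₂ = f₁ · 5.63/13 = 35.1 × 0.43308 ≈ 15.2010 mm.
Horizontal AOV on the new format = 2·arctan(10.28 / (2 × 15.2010)) = 2·arctan(0.33814) ≈ 37.3645°.

37.36°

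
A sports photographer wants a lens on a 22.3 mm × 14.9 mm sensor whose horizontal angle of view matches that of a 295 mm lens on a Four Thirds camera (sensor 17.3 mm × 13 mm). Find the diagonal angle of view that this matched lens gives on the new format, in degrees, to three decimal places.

Equal horizontal AOV ⇒ f₂ = f₁ · 22.3/17.3 = 295 × 1.28902 ≈ 380.2601 mm.
Sensor diagonal = √(22.3² + 14.9²) = √719.3000 ≈ 26.8198 mm.
Diagonal AOV on the new format = 2·arctan(26.8198 / (2 × 380.2601)) = 2·arctan(0.03527) ≈ 4.0394°.

4.039°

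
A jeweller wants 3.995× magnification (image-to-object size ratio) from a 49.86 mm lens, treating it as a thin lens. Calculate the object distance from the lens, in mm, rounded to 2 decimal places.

62.34 mm

With m = dᵢ/dₒ and 1/f = 1/dₒ + 1/dᵢ, substituting dᵢ = m·dₒ gives 1/f = (1 + 1/m)/dₒ, hence dₒ = f·(1 + 1/m).
dₒ = 49.86 × (1 + 1/3.995) = 49.86 × 1.25031 ≈ 62.341 mm.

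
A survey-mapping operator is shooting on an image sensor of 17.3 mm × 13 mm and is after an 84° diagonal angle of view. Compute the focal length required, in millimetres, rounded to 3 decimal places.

12.017 mm

Sensor diagonal = √(17.3² + 13²) = √468.2900 ≈ 21.6400 mm.
From α = 2·arctan(d/2f) we get f = d / (2·tan(α/2)).
With d = 21.6400 mm and α/2 = 42°, tan(α/2) ≈ 0.90040, so f ≈ 21.6400 / 1.80081 ≈ 12.0168 mm.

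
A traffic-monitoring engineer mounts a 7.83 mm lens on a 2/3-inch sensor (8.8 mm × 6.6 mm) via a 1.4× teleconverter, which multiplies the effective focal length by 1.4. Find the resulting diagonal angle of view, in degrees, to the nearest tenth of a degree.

53.3°

Effective focal length f = 7.83 × 1.4 = 10.962 mm.
Sensor diagonal = √(8.8² + 6.6²) = √121.0000 ≈ 11.0000 mm.
α = 2·arctan(11.000 / (2 × 10.962)) = 2·arctan(0.50173) ≈ 53.2889°.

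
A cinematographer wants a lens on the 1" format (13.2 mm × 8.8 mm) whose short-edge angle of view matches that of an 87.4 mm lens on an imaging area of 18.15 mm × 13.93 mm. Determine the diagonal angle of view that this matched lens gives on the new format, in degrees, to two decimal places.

Equal short-edge AOV ⇒ f₂ = f₁ · 8.8/13.93 = 87.4 × 0.63173 ≈ 55.2132 mm.
Sensor diagonal = √(13.2² + 8.8²) = √251.6800 ≈ 15.8644 mm.
Diagonal AOV on the new format = 2·arctan(15.8644 / (2 × 55.2132)) = 2·arctan(0.14367) ≈ 16.3509°.

16.35°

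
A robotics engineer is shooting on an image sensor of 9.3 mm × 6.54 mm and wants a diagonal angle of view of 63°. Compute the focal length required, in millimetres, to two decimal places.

9.28 mm

Sensor diagonal = √(9.3² + 6.54²) = √129.2616 ≈ 11.3693 mm.
From α = 2·arctan(d/2f) we get f = d / (2·tan(α/2)).
With d = 11.3693 mm and α/2 = 31.5°, tan(α/2) ≈ 0.61280, so f ≈ 11.3693 / 1.22560 ≈ 9.2765 mm.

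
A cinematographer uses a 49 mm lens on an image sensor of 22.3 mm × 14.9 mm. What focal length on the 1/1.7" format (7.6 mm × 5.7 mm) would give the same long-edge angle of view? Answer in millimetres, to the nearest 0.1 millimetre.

16.7 mm

Equal angle of view means equal width/f ratio, so f₂ = f₁ · (width₂/width₁) = 49 × 7.6/22.3.
f₂ = 49 × 0.34081 ≈ 16.700 mm.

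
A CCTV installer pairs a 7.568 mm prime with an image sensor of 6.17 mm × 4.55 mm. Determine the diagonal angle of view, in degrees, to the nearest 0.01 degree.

Sensor diagonal = √(6.17² + 4.55²) = √58.7714 ≈ 7.6663 mm.
Angle of view α = 2·arctan(d/2f) with d = 7.6663 mm and f = 7.568 mm.
d/2f = 0.50649; arctan(0.50649) ≈ 26.8618°, so α ≈ 53.7236°.

53.72°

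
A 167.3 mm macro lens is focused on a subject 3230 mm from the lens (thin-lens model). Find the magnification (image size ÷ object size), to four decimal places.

Thin lens: 1/f = 1/dₒ + 1/dᵢ → 1/dᵢ = 1/167.3 − 1/3230 = 0.0056677 mm⁻¹, so dᵢ ≈ 176.4388 mm.
Magnification m = dᵢ/dₒ = 176.4388/3230 ≈ 0.05463.

0.0546×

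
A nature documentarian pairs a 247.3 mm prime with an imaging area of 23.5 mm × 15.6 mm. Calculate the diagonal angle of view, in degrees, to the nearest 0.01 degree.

6.53°

Sensor diagonal = √(23.5² + 15.6²) = √795.6100 ≈ 28.2066 mm.
Angle of view α = 2·arctan(d/2f) with d = 28.2066 mm and f = 247.3 mm.
d/2f = 0.05703; arctan(0.05703) ≈ 3.2640°, so α ≈ 6.5280°.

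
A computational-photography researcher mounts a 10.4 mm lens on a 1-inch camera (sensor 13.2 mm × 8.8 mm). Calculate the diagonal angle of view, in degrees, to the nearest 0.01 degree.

74.67°

Sensor diagonal = √(13.2² + 8.8²) = √251.6800 ≈ 15.8644 mm.
Angle of view α = 2·arctan(d/2f) with d = 15.8644 mm and f = 10.4 mm.
d/2f = 0.76271; arctan(0.76271) ≈ 37.3332°, so α ≈ 74.6665°.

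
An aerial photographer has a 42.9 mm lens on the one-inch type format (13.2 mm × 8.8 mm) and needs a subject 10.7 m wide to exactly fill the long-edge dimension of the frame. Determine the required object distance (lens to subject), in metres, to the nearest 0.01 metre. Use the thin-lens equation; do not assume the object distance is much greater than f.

W: 10.7 m = 10700 mm.
Magnification m = w/W = dᵢ/dₒ; combined with 1/f = 1/dₒ + 1/dᵢ this gives dₒ = f·(1 + W/w).
dₒ = 42.9 mm × (1 + 10700/13.2) = 42.9 × 811.6061 ≈ 34817.900 mm = 34.8179 m.

34.82 m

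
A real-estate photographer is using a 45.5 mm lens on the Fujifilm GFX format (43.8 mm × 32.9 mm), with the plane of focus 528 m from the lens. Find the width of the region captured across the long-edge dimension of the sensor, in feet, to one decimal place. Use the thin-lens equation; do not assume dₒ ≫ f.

dₒ: 528 m = 528000 mm.
Similar triangles through the lens centre give W/dₒ = w/dᵢ; with 1/f = 1/dₒ + 1/dᵢ this gives W = w·(dₒ − f)/f.
W = 43.8 mm × (528000 − 45.5) / 45.5 = 43.8 × 11603.3956 ≈ 508228.727 mm = 508228.727/304.8 ft = 1667.42 ft.

1667.4 ft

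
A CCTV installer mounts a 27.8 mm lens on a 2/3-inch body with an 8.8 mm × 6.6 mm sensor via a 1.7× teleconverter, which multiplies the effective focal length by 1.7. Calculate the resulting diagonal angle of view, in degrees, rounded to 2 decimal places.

Effective focal length f = 27.8 × 1.7 = 47.26 mm.
Sensor diagonal = √(8.8² + 6.6²) = √121.0000 ≈ 11.0000 mm.
α = 2·arctan(11.000 / (2 × 47.26)) = 2·arctan(0.11638) ≈ 13.2762°.

13.28°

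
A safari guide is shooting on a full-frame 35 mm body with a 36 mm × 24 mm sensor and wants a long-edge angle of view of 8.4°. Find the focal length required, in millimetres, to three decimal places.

245.113 mm

From α = 2·arctan(w/2f) we get f = w / (2·tan(α/2)).
With w = 36 mm and α/2 = 4.2°, tan(α/2) ≈ 0.07344, so f ≈ 36 / 0.14687 ≈ 245.1134 mm.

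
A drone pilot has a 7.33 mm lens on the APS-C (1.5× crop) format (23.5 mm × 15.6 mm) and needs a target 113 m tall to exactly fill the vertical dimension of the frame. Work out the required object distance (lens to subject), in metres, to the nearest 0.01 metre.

W: 113 m = 113000 mm.
Magnification m = h/W = dᵢ/dₒ; combined with 1/f = 1/dₒ + 1/dᵢ this gives dₒ = f·(1 + W/h).
dₒ = 7.33 mm × (1 + 113000/15.6) = 7.33 × 7244.5897 ≈ 53102.843 mm = 53.1028 m.

53.10 m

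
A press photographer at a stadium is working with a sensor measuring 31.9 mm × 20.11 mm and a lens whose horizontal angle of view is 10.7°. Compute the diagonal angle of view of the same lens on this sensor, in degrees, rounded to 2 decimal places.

From the horizontal AOV: f = 31.9 / (2·tan(5.35°)) = 31.9 / 0.18729 ≈ 170.3197 mm.
Sensor diagonal = √(31.9² + 20.11²) = √1422.0221 ≈ 37.7097 mm.
Diagonal AOV = 2·arctan(37.7097 / (2 × 170.3197)) = 2·arctan(0.11070) ≈ 12.6342°.

12.63°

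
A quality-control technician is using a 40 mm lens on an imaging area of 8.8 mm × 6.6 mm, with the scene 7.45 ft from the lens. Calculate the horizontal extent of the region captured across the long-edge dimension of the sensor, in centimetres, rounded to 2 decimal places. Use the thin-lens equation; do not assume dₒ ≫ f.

49.08 cm

dₒ: 7.45 ft × 304.8 mm/ft = 2270.76 mm.
Similar triangles through the lens centre give W/dₒ = w/dᵢ; with 1/f = 1/dₒ + 1/dᵢ this gives W = w·(dₒ − f)/f.
W = 8.8 mm × (2270.76 − 40) / 40 = 8.8 × 55.7690 ≈ 490.767 mm = 49.0767 cm.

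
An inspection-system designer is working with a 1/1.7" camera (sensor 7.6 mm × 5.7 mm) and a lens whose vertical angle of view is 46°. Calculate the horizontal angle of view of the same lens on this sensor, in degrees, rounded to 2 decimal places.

59.02°

From the vertical AOV: f = 5.7 / (2·tan(23°)) = 5.7 / 0.84895 ≈ 6.7142 mm.
Horizontal AOV = 2·arctan(7.6 / (2 × 6.7142)) = 2·arctan(0.56597) ≈ 59.0168°.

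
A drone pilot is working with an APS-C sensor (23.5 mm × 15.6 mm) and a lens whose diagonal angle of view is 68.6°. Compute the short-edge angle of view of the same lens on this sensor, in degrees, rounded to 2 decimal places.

Sensor diagonal = √(23.5² + 15.6²) = √795.6100 ≈ 28.2066 mm.
From the diagonal AOV: f = 28.2066 / (2·tan(34.3°)) = 28.2066 / 1.36431 ≈ 20.6746 mm.
Short-edge AOV = 2·arctan(15.6 / (2 × 20.6746)) = 2·arctan(0.37727) ≈ 41.3404°.

41.34°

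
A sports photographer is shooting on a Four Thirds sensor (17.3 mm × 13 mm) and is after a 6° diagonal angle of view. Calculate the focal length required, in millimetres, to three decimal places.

Sensor diagonal = √(17.3² + 13²) = √468.2900 ≈ 21.6400 mm.
From α = 2·arctan(d/2f) we get f = d / (2·tan(α/2)).
With d = 21.6400 mm and α/2 = 3°, tan(α/2) ≈ 0.05241, so f ≈ 21.6400 / 0.10482 ≈ 206.4580 mm.

206.458 mm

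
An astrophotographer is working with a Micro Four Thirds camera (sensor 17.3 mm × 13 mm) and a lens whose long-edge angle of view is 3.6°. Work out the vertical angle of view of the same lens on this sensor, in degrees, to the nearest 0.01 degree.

2.71°

From the long-edge AOV: f = 17.3 / (2·tan(1.8°)) = 17.3 / 0.06285 ≈ 275.2475 mm.
Vertical AOV = 2·arctan(13 / (2 × 275.2475)) = 2·arctan(0.02362) ≈ 2.7056°.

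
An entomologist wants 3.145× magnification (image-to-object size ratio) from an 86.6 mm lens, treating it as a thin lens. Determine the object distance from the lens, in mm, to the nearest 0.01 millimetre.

With m = dᵢ/dₒ and 1/f = 1/dₒ + 1/dᵢ, substituting dᵢ = m·dₒ gives 1/f = (1 + 1/m)/dₒ, hence dₒ = f·(1 + 1/m).
dₒ = 86.6 × (1 + 1/3.145) = 86.6 × 1.31797 ≈ 114.136 mm.

114.14 mm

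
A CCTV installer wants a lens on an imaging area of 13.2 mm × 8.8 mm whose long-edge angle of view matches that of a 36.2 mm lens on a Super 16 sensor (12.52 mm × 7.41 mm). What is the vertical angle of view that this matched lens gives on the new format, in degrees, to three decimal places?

Equal long-edge AOV ⇒ f₂ = f₁ · 13.2/12.52 = 36.2 × 1.05431 ≈ 38.1661 mm.
Vertical AOV on the new format = 2·arctan(8.8 / (2 × 38.1661)) = 2·arctan(0.11529) ≈ 13.1527°.

13.153°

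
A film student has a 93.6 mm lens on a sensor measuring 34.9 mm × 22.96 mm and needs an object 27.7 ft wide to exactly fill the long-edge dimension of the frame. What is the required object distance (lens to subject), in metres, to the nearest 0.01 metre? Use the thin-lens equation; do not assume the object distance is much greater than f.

W: 27.7 ft × 304.8 mm/ft = 8442.96 mm.
Magnification m = w/W = dᵢ/dₒ; combined with 1/f = 1/dₒ + 1/dᵢ this gives dₒ = f·(1 + W/w).
dₒ = 93.6 mm × (1 + 8442.96/34.9) = 93.6 × 242.9186 ≈ 22737.183 mm = 22.7372 m.

22.74 m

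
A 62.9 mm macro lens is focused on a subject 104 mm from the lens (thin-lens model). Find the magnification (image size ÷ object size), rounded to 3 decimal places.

Thin lens: 1/f = 1/dₒ + 1/dᵢ → 1/dᵢ = 1/62.9 − 1/104 = 0.0062829 mm⁻¹, so dᵢ ≈ 159.1630 mm.
Magnification m = dᵢ/dₒ = 159.1630/104 ≈ 1.53041.

1.530×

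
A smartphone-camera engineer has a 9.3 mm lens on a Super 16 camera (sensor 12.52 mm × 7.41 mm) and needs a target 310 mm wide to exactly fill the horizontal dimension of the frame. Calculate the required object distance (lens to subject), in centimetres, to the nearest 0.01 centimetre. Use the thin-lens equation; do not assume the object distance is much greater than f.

Magnification m = w/W = dᵢ/dₒ; combined with 1/f = 1/dₒ + 1/dᵢ this gives dₒ = f·(1 + W/w).
dₒ = 9.3 mm × (1 + 310/12.52) = 9.3 × 25.7604 ≈ 239.572 mm = 23.9572 cm.

23.96 cm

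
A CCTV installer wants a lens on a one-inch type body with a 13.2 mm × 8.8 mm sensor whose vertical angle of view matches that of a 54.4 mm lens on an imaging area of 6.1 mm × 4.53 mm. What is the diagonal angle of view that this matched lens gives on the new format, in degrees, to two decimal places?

Equal vertical AOV ⇒ f₂ = f₁ · 8.8/4.53 = 54.4 × 1.94260 ≈ 105.6777 mm.
Sensor diagonal = √(13.2² + 8.8²) = √251.6800 ≈ 15.8644 mm.
Diagonal AOV on the new format = 2·arctan(15.8644 / (2 × 105.6777)) = 2·arctan(0.07506) ≈ 8.5852°.

8.59°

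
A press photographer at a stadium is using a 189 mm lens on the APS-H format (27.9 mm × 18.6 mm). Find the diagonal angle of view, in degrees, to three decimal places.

10.139°

Sensor diagonal = √(27.9² + 18.6²) = √1124.3700 ≈ 33.5316 mm.
Angle of view α = 2·arctan(d/2f) with d = 33.5316 mm and f = 189 mm.
d/2f = 0.08871; arctan(0.08871) ≈ 5.0693°, so α ≈ 10.1387°.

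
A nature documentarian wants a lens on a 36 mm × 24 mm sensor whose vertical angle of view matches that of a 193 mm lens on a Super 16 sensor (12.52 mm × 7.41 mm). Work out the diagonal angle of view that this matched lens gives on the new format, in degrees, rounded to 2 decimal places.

Equal vertical AOV ⇒ f₂ = f₁ · 24/7.41 = 193 × 3.23887 ≈ 625.1012 mm.
Sensor diagonal = √(36² + 24²) = √1872.0000 ≈ 43.2666 mm.
Diagonal AOV on the new format = 2·arctan(43.2666 / (2 × 625.1012)) = 2·arctan(0.03461) ≈ 3.9642°.

3.96°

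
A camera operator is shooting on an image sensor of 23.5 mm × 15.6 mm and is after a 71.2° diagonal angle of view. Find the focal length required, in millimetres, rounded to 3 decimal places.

Sensor diagonal = √(23.5² + 15.6²) = √795.6100 ≈ 28.2066 mm.
From α = 2·arctan(d/2f) we get f = d / (2·tan(α/2)).
With d = 28.2066 mm and α/2 = 35.6°, tan(α/2) ≈ 0.71593, so f ≈ 28.2066 / 1.43186 ≈ 19.6993 mm.

19.699 mm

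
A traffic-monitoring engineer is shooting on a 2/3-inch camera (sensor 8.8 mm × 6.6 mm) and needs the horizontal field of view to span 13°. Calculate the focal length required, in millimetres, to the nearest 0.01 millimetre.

From α = 2·arctan(w/2f) we get f = w / (2·tan(α/2)).
With w = 8.8 mm and α/2 = 6.5°, tan(α/2) ≈ 0.11394, so f ≈ 8.8 / 0.22787 ≈ 38.6183 mm.

38.62 mm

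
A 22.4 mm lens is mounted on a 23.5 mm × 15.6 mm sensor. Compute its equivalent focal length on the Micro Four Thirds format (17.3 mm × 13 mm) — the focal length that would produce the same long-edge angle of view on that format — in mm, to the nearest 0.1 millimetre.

Equal angle of view means equal width/f ratio, so f₂ = f₁ · (width₂/width₁) = 22.4 × 17.3/23.5.
f₂ = 22.4 × 0.73617 ≈ 16.490 mm.

16.5 mm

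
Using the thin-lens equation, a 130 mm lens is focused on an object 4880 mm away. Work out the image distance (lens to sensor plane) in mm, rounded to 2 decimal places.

133.56 mm

1/dᵢ = 1/f − 1/dₒ = 1/130 − 1/4880 = 0.0074874 mm⁻¹.
dᵢ = 1/0.0074874 ≈ 133.5579 mm.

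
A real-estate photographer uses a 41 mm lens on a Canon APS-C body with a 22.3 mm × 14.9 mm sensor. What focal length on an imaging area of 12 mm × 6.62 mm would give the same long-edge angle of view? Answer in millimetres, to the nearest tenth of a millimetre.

22.1 mm

Equal angle of view means equal width/f ratio, so f₂ = f₁ · (width₂/width₁) = 41 × 12/22.3.
f₂ = 41 × 0.53812 ≈ 22.063 mm.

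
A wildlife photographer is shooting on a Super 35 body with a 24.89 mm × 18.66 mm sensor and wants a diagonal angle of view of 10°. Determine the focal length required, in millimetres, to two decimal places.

177.78 mm

Sensor diagonal = √(24.89² + 18.66²) = √967.7077 ≈ 31.1080 mm.
From α = 2·arctan(d/2f) we get f = d / (2·tan(α/2)).
With d = 31.1080 mm and α/2 = 5°, tan(α/2) ≈ 0.08749, so f ≈ 31.1080 / 0.17498 ≈ 177.7830 mm.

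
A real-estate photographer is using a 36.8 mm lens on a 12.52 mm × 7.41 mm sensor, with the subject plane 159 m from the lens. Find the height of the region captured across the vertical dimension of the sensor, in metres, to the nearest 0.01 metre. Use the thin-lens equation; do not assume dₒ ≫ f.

dₒ: 159 m = 159000 mm.
Similar triangles through the lens centre give W/dₒ = h/dᵢ; with 1/f = 1/dₒ + 1/dᵢ this gives W = h·(dₒ − f)/f.
W = 7.41 mm × (159000 − 36.8) / 36.8 = 7.41 × 4319.6522 ≈ 32008.623 mm = 32.0086 m.

32.01 m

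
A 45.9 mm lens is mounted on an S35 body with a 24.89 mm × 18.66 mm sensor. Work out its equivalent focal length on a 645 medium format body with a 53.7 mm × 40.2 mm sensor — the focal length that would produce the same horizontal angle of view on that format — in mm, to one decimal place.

Equal angle of view means equal width/f ratio, so f₂ = f₁ · (width₂/width₁) = 45.9 × 53.7/24.89.
f₂ = 45.9 × 2.15749 ≈ 99.029 mm.

99.0 mm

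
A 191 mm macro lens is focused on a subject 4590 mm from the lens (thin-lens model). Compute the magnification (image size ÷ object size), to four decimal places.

0.0434×

Thin lens: 1/f = 1/dₒ + 1/dᵢ → 1/dᵢ = 1/191 − 1/4590 = 0.0050177 mm⁻¹, so dᵢ ≈ 199.2930 mm.
Magnification m = dᵢ/dₒ = 199.2930/4590 ≈ 0.04342.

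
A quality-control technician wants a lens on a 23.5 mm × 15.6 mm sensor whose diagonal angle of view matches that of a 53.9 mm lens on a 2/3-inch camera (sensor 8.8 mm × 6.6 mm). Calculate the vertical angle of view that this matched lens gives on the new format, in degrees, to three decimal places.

Sensor diagonal = √(8.8² + 6.6²) = √121.0000 ≈ 11.0000 mm.
Sensor diagonal = √(23.5² + 15.6²) = √795.6100 ≈ 28.2066 mm.
Equal diagonal AOV ⇒ f₂ = f₁ · 28.2066/11.0000 = 53.9 × 2.56423 ≈ 138.2121 mm.
Vertical AOV on the new format = 2·arctan(15.6 / (2 × 138.2121)) = 2·arctan(0.05643) ≈ 6.4601°.

6.460°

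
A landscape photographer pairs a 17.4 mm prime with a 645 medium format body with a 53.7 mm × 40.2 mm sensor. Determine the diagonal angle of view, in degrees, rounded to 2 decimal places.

Sensor diagonal = √(53.7² + 40.2²) = √4499.7300 ≈ 67.0800 mm.
Angle of view α = 2·arctan(d/2f) with d = 67.0800 mm and f = 17.4 mm.
d/2f = 1.92759; arctan(1.92759) ≈ 62.5805°, so α ≈ 125.1609°.

125.16°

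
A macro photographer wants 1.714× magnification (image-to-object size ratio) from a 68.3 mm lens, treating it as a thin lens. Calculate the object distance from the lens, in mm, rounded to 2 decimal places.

108.15 mm

With m = dᵢ/dₒ and 1/f = 1/dₒ + 1/dᵢ, substituting dᵢ = m·dₒ gives 1/f = (1 + 1/m)/dₒ, hence dₒ = f·(1 + 1/m).
dₒ = 68.3 × (1 + 1/1.714) = 68.3 × 1.58343 ≈ 108.148 mm.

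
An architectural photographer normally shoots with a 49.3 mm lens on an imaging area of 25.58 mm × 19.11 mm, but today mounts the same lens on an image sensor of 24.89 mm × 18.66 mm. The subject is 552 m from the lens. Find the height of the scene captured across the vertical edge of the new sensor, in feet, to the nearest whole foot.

685 ft

The focal length stays 49.3 mm; the relevant sensor dimension is now h = 18.66 mm. Object distance dₒ = 552 m = 552000 mm.
Thin-lens field height W = h·(dₒ − f)/f = 18.66 × (552000 − 49.3)/49.3 ≈ 208912.780 mm = 208912.780/304.8 ft = 685.409 ft.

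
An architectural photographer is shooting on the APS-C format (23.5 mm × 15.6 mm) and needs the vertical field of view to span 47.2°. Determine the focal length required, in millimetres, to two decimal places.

17.85 mm

From α = 2·arctan(h/2f) we get f = h / (2·tan(α/2)).
With h = 15.6 mm and α/2 = 23.6°, tan(α/2) ≈ 0.43689, so f ≈ 15.6 / 0.87378 ≈ 17.8535 mm.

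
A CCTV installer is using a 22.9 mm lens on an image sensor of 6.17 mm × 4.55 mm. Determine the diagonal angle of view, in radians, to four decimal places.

0.3317 rad

Sensor diagonal = √(6.17² + 4.55²) = √58.7714 ≈ 7.6663 mm.
Angle of view α = 2·arctan(d/2f) with d = 7.6663 mm and f = 22.9 mm.
d/2f = 0.16739; arctan(0.16739) ≈ 0.1658 rad, so α ≈ 0.3317 rad.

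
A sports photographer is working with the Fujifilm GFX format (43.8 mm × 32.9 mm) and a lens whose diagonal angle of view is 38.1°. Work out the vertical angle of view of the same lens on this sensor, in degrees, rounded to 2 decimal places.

Sensor diagonal = √(43.8² + 32.9²) = √3000.8500 ≈ 54.7800 mm.
From the diagonal AOV: f = 54.7800 / (2·tan(19.05°)) = 54.7800 / 0.69061 ≈ 79.3214 mm.
Vertical AOV = 2·arctan(32.9 / (2 × 79.3214)) = 2·arctan(0.20738) ≈ 23.4323°.

23.43°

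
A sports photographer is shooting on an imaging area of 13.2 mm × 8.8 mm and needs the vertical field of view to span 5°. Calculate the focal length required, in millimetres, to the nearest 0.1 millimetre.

100.8 mm

From α = 2·arctan(h/2f) we get f = h / (2·tan(α/2)).
With h = 8.8 mm and α/2 = 2.5°, tan(α/2) ≈ 0.04366, so f ≈ 8.8 / 0.08732 ≈ 100.7766 mm.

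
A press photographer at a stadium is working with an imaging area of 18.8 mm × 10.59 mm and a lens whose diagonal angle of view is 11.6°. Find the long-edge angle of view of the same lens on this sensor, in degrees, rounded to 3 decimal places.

10.115°

Sensor diagonal = √(18.8² + 10.59²) = √465.5881 ≈ 21.5775 mm.
From the diagonal AOV: f = 21.5775 / (2·tan(5.8°)) = 21.5775 / 0.20315 ≈ 106.2132 mm.
Long-edge AOV = 2·arctan(18.8 / (2 × 106.2132)) = 2·arctan(0.08850) ≈ 10.1151°.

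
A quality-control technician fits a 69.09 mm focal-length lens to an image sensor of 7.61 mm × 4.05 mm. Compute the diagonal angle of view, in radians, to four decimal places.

Sensor diagonal = √(7.61² + 4.05²) = √74.3146 ≈ 8.6206 mm.
Angle of view α = 2·arctan(d/2f) with d = 8.6206 mm and f = 69.09 mm.
d/2f = 0.06239; arctan(0.06239) ≈ 0.0623 rad, so α ≈ 0.1246 rad.

0.1246 rad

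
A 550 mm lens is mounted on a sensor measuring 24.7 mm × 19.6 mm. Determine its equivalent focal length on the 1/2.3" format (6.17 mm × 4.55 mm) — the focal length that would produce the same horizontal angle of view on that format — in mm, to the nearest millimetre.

137 mm

Equal angle of view means equal width/f ratio, so f₂ = f₁ · (width₂/width₁) = 550 × 6.17/24.7.
f₂ = 550 × 0.24980 ≈ 137.389 mm.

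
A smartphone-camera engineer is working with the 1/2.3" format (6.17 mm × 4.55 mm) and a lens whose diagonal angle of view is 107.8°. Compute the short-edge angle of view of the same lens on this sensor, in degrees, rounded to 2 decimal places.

Sensor diagonal = √(6.17² + 4.55²) = √58.7714 ≈ 7.6663 mm.
From the diagonal AOV: f = 7.6663 / (2·tan(53.9°)) = 7.6663 / 2.74268 ≈ 2.7952 mm.
Short-edge AOV = 2·arctan(4.55 / (2 × 2.7952)) = 2·arctan(0.81391) ≈ 78.2847°.

78.28°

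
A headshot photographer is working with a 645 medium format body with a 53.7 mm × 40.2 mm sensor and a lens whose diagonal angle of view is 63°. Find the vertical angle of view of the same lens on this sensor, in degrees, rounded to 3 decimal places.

40.331°

Sensor diagonal = √(53.7² + 40.2²) = √4499.7300 ≈ 67.0800 mm.
From the diagonal AOV: f = 67.0800 / (2·tan(31.5°)) = 67.0800 / 1.22560 ≈ 54.7323 mm.
Vertical AOV = 2·arctan(40.2 / (2 × 54.7323)) = 2·arctan(0.36724) ≈ 40.3307°.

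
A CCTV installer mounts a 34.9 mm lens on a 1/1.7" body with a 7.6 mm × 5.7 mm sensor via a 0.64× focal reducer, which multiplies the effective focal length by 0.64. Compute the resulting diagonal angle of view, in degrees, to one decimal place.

Effective focal length f = 34.9 × 0.64 = 22.336 mm.
Sensor diagonal = √(7.6² + 5.7²) = √90.2500 ≈ 9.5000 mm.
α = 2·arctan(9.500 / (2 × 22.336)) = 2·arctan(0.21266) ≈ 24.0115°.

24.0°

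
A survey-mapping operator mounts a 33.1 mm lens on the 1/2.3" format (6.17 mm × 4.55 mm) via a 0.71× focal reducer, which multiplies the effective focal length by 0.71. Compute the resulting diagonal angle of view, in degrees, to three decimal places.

18.527°

Effective focal length f = 33.1 × 0.71 = 23.501 mm.
Sensor diagonal = √(6.17² + 4.55²) = √58.7714 ≈ 7.6663 mm.
α = 2·arctan(7.666 / (2 × 23.501)) = 2·arctan(0.16310) ≈ 18.5273°.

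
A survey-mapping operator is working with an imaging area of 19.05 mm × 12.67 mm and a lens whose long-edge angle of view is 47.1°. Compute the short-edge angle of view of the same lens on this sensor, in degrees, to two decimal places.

From the long-edge AOV: f = 19.05 / (2·tan(23.55°)) = 19.05 / 0.87170 ≈ 21.8538 mm.
Short-edge AOV = 2·arctan(12.67 / (2 × 21.8538)) = 2·arctan(0.28988) ≈ 32.3317°.

32.33°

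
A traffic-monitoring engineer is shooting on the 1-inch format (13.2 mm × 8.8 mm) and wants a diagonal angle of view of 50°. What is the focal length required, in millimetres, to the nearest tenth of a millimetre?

Sensor diagonal = √(13.2² + 8.8²) = √251.6800 ≈ 15.8644 mm.
From α = 2·arctan(d/2f) we get f = d / (2·tan(α/2)).
With d = 15.8644 mm and α/2 = 25°, tan(α/2) ≈ 0.46631, so f ≈ 15.8644 / 0.93262 ≈ 17.0107 mm.

17.0 mm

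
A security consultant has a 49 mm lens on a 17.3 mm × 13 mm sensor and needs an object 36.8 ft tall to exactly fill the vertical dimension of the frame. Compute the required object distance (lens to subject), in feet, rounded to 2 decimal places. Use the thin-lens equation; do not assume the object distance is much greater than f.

138.87 ft

W: 36.8 ft × 304.8 mm/ft = 11216.64 mm.
Magnification m = h/W = dᵢ/dₒ; combined with 1/f = 1/dₒ + 1/dᵢ this gives dₒ = f·(1 + W/h).
dₒ = 49 mm × (1 + 11216.6/13) = 49 × 863.8184 ≈ 42327.103 mm = 42327.103/304.8 ft = 138.868 ft.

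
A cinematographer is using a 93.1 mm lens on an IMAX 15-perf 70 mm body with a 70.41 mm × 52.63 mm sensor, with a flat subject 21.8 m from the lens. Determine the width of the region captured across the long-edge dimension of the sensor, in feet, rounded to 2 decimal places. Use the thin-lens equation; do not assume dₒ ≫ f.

dₒ: 21.8 m = 21800 mm.
Similar triangles through the lens centre give W/dₒ = w/dᵢ; with 1/f = 1/dₒ + 1/dᵢ this gives W = w·(dₒ − f)/f.
W = 70.41 mm × (21800 − 93.1) / 93.1 = 70.41 × 233.1568 ≈ 16416.572 mm = 16416.572/304.8 ft = 53.8601 ft.

53.86 ft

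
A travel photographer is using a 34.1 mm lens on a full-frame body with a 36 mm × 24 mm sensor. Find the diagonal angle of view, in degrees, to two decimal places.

Sensor diagonal = √(36² + 24²) = √1872.0000 ≈ 43.2666 mm.
Angle of view α = 2·arctan(d/2f) with d = 43.2666 mm and f = 34.1 mm.
d/2f = 0.63441; arctan(0.63441) ≈ 32.3914°, so α ≈ 64.7827°.

64.78°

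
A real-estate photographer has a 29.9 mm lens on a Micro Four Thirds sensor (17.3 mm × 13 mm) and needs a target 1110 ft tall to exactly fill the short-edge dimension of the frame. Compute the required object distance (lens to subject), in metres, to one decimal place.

W: 1110 ft × 304.8 mm/ft = 338327.99 mm.
Magnification m = h/W = dᵢ/dₒ; combined with 1/f = 1/dₒ + 1/dᵢ this gives dₒ = f·(1 + W/h).
dₒ = 29.9 mm × (1 + 338328/13) = 29.9 × 26026.2299 ≈ 778184.275 mm = 778.184 m.

778.2 m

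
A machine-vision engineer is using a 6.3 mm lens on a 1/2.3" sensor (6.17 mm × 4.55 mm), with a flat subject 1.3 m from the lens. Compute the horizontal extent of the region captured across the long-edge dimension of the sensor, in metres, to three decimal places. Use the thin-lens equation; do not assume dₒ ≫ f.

dₒ: 1.3 m = 1300 mm.
Similar triangles through the lens centre give W/dₒ = w/dᵢ; with 1/f = 1/dₒ + 1/dᵢ this gives W = w·(dₒ − f)/f.
W = 6.17 mm × (1300 − 6.3) / 6.3 = 6.17 × 205.3492 ≈ 1267.005 mm = 1.267 m.

1.267 m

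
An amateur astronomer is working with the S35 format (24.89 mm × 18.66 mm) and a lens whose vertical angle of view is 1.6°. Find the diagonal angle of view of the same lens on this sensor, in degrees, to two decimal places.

From the vertical AOV: f = 18.66 / (2·tan(0.8°)) = 18.66 / 0.02793 ≈ 668.1686 mm.
Sensor diagonal = √(24.89² + 18.66²) = √967.7077 ≈ 31.1080 mm.
Diagonal AOV = 2·arctan(31.1080 / (2 × 668.1686)) = 2·arctan(0.02328) ≈ 2.6670°.

2.67°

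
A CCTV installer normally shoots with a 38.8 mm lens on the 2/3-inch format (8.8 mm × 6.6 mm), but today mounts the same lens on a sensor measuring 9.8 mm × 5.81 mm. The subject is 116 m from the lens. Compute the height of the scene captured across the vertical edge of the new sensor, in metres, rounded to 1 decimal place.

17.4 m

The focal length stays 38.8 mm; the relevant sensor dimension is now h = 5.81 mm. Object distance dₒ = 116 m = 116000 mm.
Thin-lens field height W = h·(dₒ − f)/f = 5.81 × (116000 − 38.8)/38.8 ≈ 17364.293 mm = 17.3643 m.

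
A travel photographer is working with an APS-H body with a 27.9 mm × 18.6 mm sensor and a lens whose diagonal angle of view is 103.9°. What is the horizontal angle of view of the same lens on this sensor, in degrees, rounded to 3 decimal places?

Sensor diagonal = √(27.9² + 18.6²) = √1124.3700 ≈ 33.5316 mm.
From the diagonal AOV: f = 33.5316 / (2·tan(51.95°)) = 33.5316 / 2.55528 ≈ 13.1225 mm.
Horizontal AOV = 2·arctan(27.9 / (2 × 13.1225)) = 2·arctan(1.06306) ≈ 93.5017°.

93.502°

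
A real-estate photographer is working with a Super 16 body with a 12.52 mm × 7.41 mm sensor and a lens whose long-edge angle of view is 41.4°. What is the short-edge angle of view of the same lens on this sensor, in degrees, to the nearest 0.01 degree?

25.21°

From the long-edge AOV: f = 12.52 / (2·tan(20.7°)) = 12.52 / 0.75574 ≈ 16.5666 mm.
Short-edge AOV = 2·arctan(7.41 / (2 × 16.5666)) = 2·arctan(0.22364) ≈ 25.2127°.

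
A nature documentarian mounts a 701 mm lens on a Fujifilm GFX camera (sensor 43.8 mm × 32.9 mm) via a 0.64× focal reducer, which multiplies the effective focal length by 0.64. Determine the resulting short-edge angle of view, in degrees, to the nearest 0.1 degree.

4.2°

Effective focal length f = 701 × 0.64 = 448.64 mm.
α = 2·arctan(32.9 / (2 × 448.64)) = 2·arctan(0.03667) ≈ 4.1998°.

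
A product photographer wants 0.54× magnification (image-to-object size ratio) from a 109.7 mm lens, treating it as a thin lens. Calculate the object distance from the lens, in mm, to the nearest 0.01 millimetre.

312.85 mm

With m = dᵢ/dₒ and 1/f = 1/dₒ + 1/dᵢ, substituting dᵢ = m·dₒ gives 1/f = (1 + 1/m)/dₒ, hence dₒ = f·(1 + 1/m).
dₒ = 109.7 × (1 + 1/0.54) = 109.7 × 2.85185 ≈ 312.848 mm.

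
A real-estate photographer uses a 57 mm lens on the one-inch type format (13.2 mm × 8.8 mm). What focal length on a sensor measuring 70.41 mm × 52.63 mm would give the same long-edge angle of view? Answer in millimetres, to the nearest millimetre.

Equal angle of view means equal width/f ratio, so f₂ = f₁ · (width₂/width₁) = 57 × 70.41/13.2.
f₂ = 57 × 5.33409 ≈ 304.043 mm.

304 mm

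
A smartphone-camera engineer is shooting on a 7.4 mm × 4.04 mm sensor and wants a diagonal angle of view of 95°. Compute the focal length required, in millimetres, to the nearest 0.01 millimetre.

Sensor diagonal = √(7.4² + 4.04²) = √71.0816 ≈ 8.4310 mm.
From α = 2·arctan(d/2f) we get f = d / (2·tan(α/2)).
With d = 8.4310 mm and α/2 = 47.5°, tan(α/2) ≈ 1.09131, so f ≈ 8.4310 / 2.18262 ≈ 3.8628 mm.

3.86 mm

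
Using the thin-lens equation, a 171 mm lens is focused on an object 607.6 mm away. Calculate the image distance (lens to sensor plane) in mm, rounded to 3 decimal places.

1/dᵢ = 1/f − 1/dₒ = 1/171 − 1/607.6 = 0.0042021 mm⁻¹.
dᵢ = 1/0.0042021 ≈ 237.9743 mm.

237.974 mm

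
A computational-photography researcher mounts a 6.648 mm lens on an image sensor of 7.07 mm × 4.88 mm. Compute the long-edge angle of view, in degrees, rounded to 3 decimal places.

56.003°

Angle of view α = 2·arctan(w/2f) with w = 7.07 mm and f = 6.648 mm.
w/2f = 0.53174; arctan(0.53174) ≈ 28.0013°, so α ≈ 56.0026°.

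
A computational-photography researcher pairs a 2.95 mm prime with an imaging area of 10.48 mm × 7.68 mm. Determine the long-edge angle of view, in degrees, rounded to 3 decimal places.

Angle of view α = 2·arctan(w/2f) with w = 10.48 mm and f = 2.95 mm.
w/2f = 1.77627; arctan(1.77627) ≈ 60.6215°, so α ≈ 121.2430°.

121.243°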